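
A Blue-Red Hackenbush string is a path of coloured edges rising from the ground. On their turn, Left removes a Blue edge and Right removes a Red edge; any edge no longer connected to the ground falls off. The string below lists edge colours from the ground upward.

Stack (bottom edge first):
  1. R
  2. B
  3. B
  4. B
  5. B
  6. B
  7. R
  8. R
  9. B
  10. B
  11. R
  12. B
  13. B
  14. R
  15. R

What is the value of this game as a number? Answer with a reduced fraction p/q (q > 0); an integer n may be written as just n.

R: Left { none }, Right { 0 } — simplest -1
RB: Left { -1 }, Right { 0 } — simplest -1/2
RBB: Left { -1 -1/2 }, Right { 0 } — simplest -1/4
RBBB: Left { -1 -1/2 -1/4 }, Right { 0 } — simplest -1/8
RBBBB: Left { -1 -1/2 -1/4 -1/8 }, Right { 0 } — simplest -1/16
RBBBBB: Left { -1 -1/2 -1/4 -1/8 -1/16 }, Right { 0 } — simplest -1/32
RBBBBBR: Left { -1 -1/2 -1/4 -1/8 -1/16 }, Right { -1/32 0 } — simplest -3/64
RBBBBBRR: Left { -1 -1/2 -1/4 -1/8 -1/16 }, Right { -3/64 -1/32 0 } — simplest -7/128
RBBBBBRRB: Left { -1 -1/2 -1/4 -1/8 -1/16 -7/128 }, Right { -3/64 -1/32 0 } — simplest -13/256
RBBBBBRRBB: Left { -1 -1/2 -1/4 -1/8 -1/16 -7/128 -13/256 }, Right { -3/64 -1/32 0 } — simplest -25/512
RBBBBBRRBBR: Left { -1 -1/2 -1/4 -1/8 -1/16 -7/128 -13/256 }, Right { -25/512 -3/64 -1/32 0 } — simplest -51/1024
RBBBBBRRBBRB: Left { -1 -1/2 -1/4 -1/8 -1/16 -7/128 -13/256 -51/1024 }, Right { -25/512 -3/64 -1/32 0 } — simplest -101/2048
RBBBBBRRBBRBB: Left { -1 -1/2 -1/4 -1/8 -1/16 -7/128 -13/256 -51/1024 -101/2048 }, Right { -25/512 -3/64 -1/32 0 } — simplest -201/4096
RBBBBBRRBBRBBR: Left { -1 -1/2 -1/4 -1/8 -1/16 -7/128 -13/256 -51/1024 -101/2048 }, Right { -201/4096 -25/512 -3/64 -1/32 0 } — simplest -403/8192
RBBBBBRRBBRBBRR: Left { -1 -1/2 -1/4 -1/8 -1/16 -7/128 -13/256 -51/1024 -101/2048 }, Right { -403/8192 -201/4096 -25/512 -3/64 -1/32 0 } — simplest -807/16384

-807/16384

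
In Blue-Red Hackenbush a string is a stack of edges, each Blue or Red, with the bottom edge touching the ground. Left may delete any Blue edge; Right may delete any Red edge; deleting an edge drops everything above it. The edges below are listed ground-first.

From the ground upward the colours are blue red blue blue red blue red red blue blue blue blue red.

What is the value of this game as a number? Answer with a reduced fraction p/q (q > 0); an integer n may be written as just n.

3389/4096

Recurse on prefixes of the 13-edge string blue red blue blue red blue red red blue blue blue blue red:
step 1: add blue to get b; options L={ 0 } R={ none } so 1
step 2: add red to get br; options L={ 0 } R={ 1 } so 1/2
step 3: add blue to get brb; options L={ 0, 1/2 } R={ 1 } so 3/4
step 4: add blue to get brbb; options L={ 0, 1/2, 3/4 } R={ 1 } so 7/8
step 5: add red to get brbbr; options L={ 0, 1/2, 3/4 } R={ 7/8, 1 } so 13/16
step 6: add blue to get brbbrb; options L={ 0, 1/2, 3/4, 13/16 } R={ 7/8, 1 } so 27/32
step 7: add red to get brbbrbr; options L={ 0, 1/2, 3/4, 13/16 } R={ 27/32, 7/8, 1 } so 53/64
step 8: add red to get brbbrbrr; options L={ 0, 1/2, 3/4, 13/16 } R={ 53/64, 27/32, 7/8, 1 } so 105/128
step 9: add blue to get brbbrbrrb; options L={ 0, 1/2, 3/4, 13/16, 105/128 } R={ 53/64, 27/32, 7/8, 1 } so 211/256
step 10: add blue to get brbbrbrrbb; options L={ 0, 1/2, 3/4, 13/16, 105/128, 211/256 } R={ 53/64, 27/32, 7/8, 1 } so 423/512
step 11: add blue to get brbbrbrrbbb; options L={ 0, 1/2, 3/4, 13/16, 105/128, 211/256, 423/512 } R={ 53/64, 27/32, 7/8, 1 } so 847/1024
step 12: add blue to get brbbrbrrbbbb; options L={ 0, 1/2, 3/4, 13/16, 105/128, 211/256, 423/512, 847/1024 } R={ 53/64, 27/32, 7/8, 1 } so 1695/2048
step 13: add red to get brbbrbrrbbbbr; options L={ 0, 1/2, 3/4, 13/16, 105/128, 211/256, 423/512, 847/1024 } R={ 1695/2048, 53/64, 27/32, 7/8, 1 } so 3389/4096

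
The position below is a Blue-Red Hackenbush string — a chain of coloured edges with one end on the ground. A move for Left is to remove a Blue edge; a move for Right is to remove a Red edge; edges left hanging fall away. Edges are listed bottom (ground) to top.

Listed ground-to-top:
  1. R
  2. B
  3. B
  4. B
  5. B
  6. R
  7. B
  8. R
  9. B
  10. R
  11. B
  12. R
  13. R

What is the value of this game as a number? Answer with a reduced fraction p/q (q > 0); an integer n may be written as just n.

-343/4096

Prefix values for R B B B B R B R B R B R R via {L|R} + simplicity:
step 1: add R to get R; options L={ ∅ } R={ 0 } — -1
step 2: add B to get RB; options L={ -1 } R={ 0 } — -1/2
step 3: add B to get RBB; options L={ -1,-1/2 } R={ 0 } — -1/4
step 4: add B to get RBBB; options L={ -1,-1/2,-1/4 } R={ 0 } — -1/8
step 5: add B to get RBBBB; options L={ -1,-1/2,-1/4,-1/8 } R={ 0 } — -1/16
step 6: add R to get RBBBBR; options L={ -1,-1/2,-1/4,-1/8 } R={ -1/16,0 } — -3/32
step 7: add B to get RBBBBRB; options L={ -1,-1/2,-1/4,-1/8,-3/32 } R={ -1/16,0 } — -5/64
step 8: add R to get RBBBBRBR; options L={ -1,-1/2,-1/4,-1/8,-3/32 } R={ -5/64,-1/16,0 } — -11/128
step 9: add B to get RBBBBRBRB; options L={ -1,-1/2,-1/4,-1/8,-3/32,-11/128 } R={ -5/64,-1/16,0 } — -21/256
step 10: add R to get RBBBBRBRBR; options L={ -1,-1/2,-1/4,-1/8,-3/32,-11/128 } R={ -21/256,-5/64,-1/16,0 } — -43/512
step 11: add B to get RBBBBRBRBRB; options L={ -1,-1/2,-1/4,-1/8,-3/32,-11/128,-43/512 } R={ -21/256,-5/64,-1/16,0 } — -85/1024
step 12: add R to get RBBBBRBRBRBR; options L={ -1,-1/2,-1/4,-1/8,-3/32,-11/128,-43/512 } R={ -85/1024,-21/256,-5/64,-1/16,0 } — -171/2048
step 13: add R to get RBBBBRBRBRBRR; options L={ -1,-1/2,-1/4,-1/8,-3/32,-11/128,-43/512 } R={ -171/2048,-85/1024,-21/256,-5/64,-1/16,0 } — -343/4096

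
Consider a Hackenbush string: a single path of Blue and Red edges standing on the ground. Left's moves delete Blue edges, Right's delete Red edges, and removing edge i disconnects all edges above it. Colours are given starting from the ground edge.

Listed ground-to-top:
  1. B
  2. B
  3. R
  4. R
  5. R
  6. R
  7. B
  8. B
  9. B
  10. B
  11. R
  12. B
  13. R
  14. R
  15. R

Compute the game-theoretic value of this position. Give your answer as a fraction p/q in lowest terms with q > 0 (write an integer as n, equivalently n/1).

9169/8192

value(B) = { 0 | ∅ } — 1
value(BB) = { 0 1 | ∅ } — 2
value(BBR) = { 0 1 | 2 } — 3/2
value(BBRR) = { 0 1 | 3/2 2 } — 5/4
value(BBRRR) = { 0 1 | 5/4 3/2 2 } — 9/8
value(BBRRRR) = { 0 1 | 9/8 5/4 3/2 2 } — 17/16
value(BBRRRRB) = { 0 1 17/16 | 9/8 5/4 3/2 2 } — 35/32
value(BBRRRRBB) = { 0 1 17/16 35/32 | 9/8 5/4 3/2 2 } — 71/64
value(BBRRRRBBB) = { 0 1 17/16 35/32 71/64 | 9/8 5/4 3/2 2 } — 143/128
value(BBRRRRBBBB) = { 0 1 17/16 35/32 71/64 143/128 | 9/8 5/4 3/2 2 } — 287/256
value(BBRRRRBBBBR) = { 0 1 17/16 35/32 71/64 143/128 | 287/256 9/8 5/4 3/2 2 } — 573/512
value(BBRRRRBBBBRB) = { 0 1 17/16 35/32 71/64 143/128 573/512 | 287/256 9/8 5/4 3/2 2 } — 1147/1024
value(BBRRRRBBBBRBR) = { 0 1 17/16 35/32 71/64 143/128 573/512 | 1147/1024 287/256 9/8 5/4 3/2 2 } — 2293/2048
value(BBRRRRBBBBRBRR) = { 0 1 17/16 35/32 71/64 143/128 573/512 | 2293/2048 1147/1024 287/256 9/8 5/4 3/2 2 } — 4585/4096
value(BBRRRRBBBBRBRRR) = { 0 1 17/16 35/32 71/64 143/128 573/512 | 4585/4096 2293/2048 1147/1024 287/256 9/8 5/4 3/2 2 } — 9169/8192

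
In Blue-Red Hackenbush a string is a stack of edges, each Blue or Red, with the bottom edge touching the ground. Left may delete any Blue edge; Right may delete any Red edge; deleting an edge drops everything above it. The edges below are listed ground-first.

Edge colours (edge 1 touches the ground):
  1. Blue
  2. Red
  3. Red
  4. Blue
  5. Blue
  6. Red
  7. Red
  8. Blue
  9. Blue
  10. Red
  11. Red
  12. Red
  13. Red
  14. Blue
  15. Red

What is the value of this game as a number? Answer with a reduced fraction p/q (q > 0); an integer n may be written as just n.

6533/16384

edge 1 of 15 (Blue): { 0 | none } = 1
edge 2 of 15 (Red): { 0 | 1 } = 1/2
edge 3 of 15 (Red): { 0 | 1/2, 1 } = 1/4
edge 4 of 15 (Blue): { 0, 1/4 | 1/2, 1 } = 3/8
edge 5 of 15 (Blue): { 0, 1/4, 3/8 | 1/2, 1 } = 7/16
edge 6 of 15 (Red): { 0, 1/4, 3/8 | 7/16, 1/2, 1 } = 13/32
edge 7 of 15 (Red): { 0, 1/4, 3/8 | 13/32, 7/16, 1/2, 1 } = 25/64
edge 8 of 15 (Blue): { 0, 1/4, 3/8, 25/64 | 13/32, 7/16, 1/2, 1 } = 51/128
edge 9 of 15 (Blue): { 0, 1/4, 3/8, 25/64, 51/128 | 13/32, 7/16, 1/2, 1 } = 103/256
edge 10 of 15 (Red): { 0, 1/4, 3/8, 25/64, 51/128 | 103/256, 13/32, 7/16, 1/2, 1 } = 205/512
edge 11 of 15 (Red): { 0, 1/4, 3/8, 25/64, 51/128 | 205/512, 103/256, 13/32, 7/16, 1/2, 1 } = 409/1024
edge 12 of 15 (Red): { 0, 1/4, 3/8, 25/64, 51/128 | 409/1024, 205/512, 103/256, 13/32, 7/16, 1/2, 1 } = 817/2048
edge 13 of 15 (Red): { 0, 1/4, 3/8, 25/64, 51/128 | 817/2048, 409/1024, 205/512, 103/256, 13/32, 7/16, 1/2, 1 } = 1633/4096
edge 14 of 15 (Blue): { 0, 1/4, 3/8, 25/64, 51/128, 1633/4096 | 817/2048, 409/1024, 205/512, 103/256, 13/32, 7/16, 1/2, 1 } = 3267/8192
edge 15 of 15 (Red): { 0, 1/4, 3/8, 25/64, 51/128, 1633/4096 | 3267/8192, 817/2048, 409/1024, 205/512, 103/256, 13/32, 7/16, 1/2, 1 } = 6533/16384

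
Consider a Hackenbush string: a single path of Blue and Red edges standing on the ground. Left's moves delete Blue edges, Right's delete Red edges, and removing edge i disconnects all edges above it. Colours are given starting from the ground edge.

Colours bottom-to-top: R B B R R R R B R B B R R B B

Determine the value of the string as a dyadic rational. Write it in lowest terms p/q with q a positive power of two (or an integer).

-7833/16384

1 of 15 · R · max L −∞ · min R 0 so -1
2 of 15 · RB · max L -1 · min R 0 so -1/2
3 of 15 · RBB · max L -1/2 · min R 0 so -1/4
4 of 15 · RBBR · max L -1/2 · min R -1/4 so -3/8
5 of 15 · RBBRR · max L -1/2 · min R -3/8 so -7/16
6 of 15 · RBBRRR · max L -1/2 · min R -7/16 so -15/32
7 of 15 · RBBRRRR · max L -1/2 · min R -15/32 so -31/64
8 of 15 · RBBRRRRB · max L -31/64 · min R -15/32 so -61/128
9 of 15 · RBBRRRRBR · max L -31/64 · min R -61/128 so -123/256
10 of 15 · RBBRRRRBRB · max L -123/256 · min R -61/128 so -245/512
11 of 15 · RBBRRRRBRBB · max L -245/512 · min R -61/128 so -489/1024
12 of 15 · RBBRRRRBRBBR · max L -245/512 · min R -489/1024 so -979/2048
13 of 15 · RBBRRRRBRBBRR · max L -245/512 · min R -979/2048 so -1959/4096
14 of 15 · RBBRRRRBRBBRRB · max L -1959/4096 · min R -979/2048 so -3917/8192
15 of 15 · RBBRRRRBRBBRRBB · max L -3917/8192 · min R -979/2048 so -7833/16384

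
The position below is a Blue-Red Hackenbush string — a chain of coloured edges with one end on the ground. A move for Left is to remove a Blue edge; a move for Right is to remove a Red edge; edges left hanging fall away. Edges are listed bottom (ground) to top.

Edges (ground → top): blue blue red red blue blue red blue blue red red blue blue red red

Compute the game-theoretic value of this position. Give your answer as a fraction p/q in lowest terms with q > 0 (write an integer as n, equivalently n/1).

11673/8192

1 of 15 · b · max L 0 · min R +∞ → 1
2 of 15 · bb · max L 1 · min R +∞ → 2
3 of 15 · bbr · max L 1 · min R 2 → 3/2
4 of 15 · bbrr · max L 1 · min R 3/2 → 5/4
5 of 15 · bbrrb · max L 5/4 · min R 3/2 → 11/8
6 of 15 · bbrrbb · max L 11/8 · min R 3/2 → 23/16
7 of 15 · bbrrbbr · max L 11/8 · min R 23/16 → 45/32
8 of 15 · bbrrbbrb · max L 45/32 · min R 23/16 → 91/64
9 of 15 · bbrrbbrbb · max L 91/64 · min R 23/16 → 183/128
10 of 15 · bbrrbbrbbr · max L 91/64 · min R 183/128 → 365/256
11 of 15 · bbrrbbrbbrr · max L 91/64 · min R 365/256 → 729/512
12 of 15 · bbrrbbrbbrrb · max L 729/512 · min R 365/256 → 1459/1024
13 of 15 · bbrrbbrbbrrbb · max L 1459/1024 · min R 365/256 → 2919/2048
14 of 15 · bbrrbbrbbrrbbr · max L 1459/1024 · min R 2919/2048 → 5837/4096
15 of 15 · bbrrbbrbbrrbbrr · max L 1459/1024 · min R 5837/4096 → 11673/8192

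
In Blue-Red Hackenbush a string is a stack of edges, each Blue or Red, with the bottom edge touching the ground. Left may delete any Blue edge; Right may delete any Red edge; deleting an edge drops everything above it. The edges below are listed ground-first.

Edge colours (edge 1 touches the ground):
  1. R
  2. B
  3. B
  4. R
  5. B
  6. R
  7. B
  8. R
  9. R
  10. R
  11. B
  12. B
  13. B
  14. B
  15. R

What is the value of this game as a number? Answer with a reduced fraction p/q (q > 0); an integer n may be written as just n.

g_1 [R]  L=[·]  R=[0]  ⇒ -1
g_2 [RB]  L=[-1]  R=[0]  ⇒ -1/2
g_3 [RBB]  L=[-1; -1/2]  R=[0]  ⇒ -1/4
g_4 [RBBR]  L=[-1; -1/2]  R=[-1/4; 0]  ⇒ -3/8
g_5 [RBBRB]  L=[-1; -1/2; -3/8]  R=[-1/4; 0]  ⇒ -5/16
g_6 [RBBRBR]  L=[-1; -1/2; -3/8]  R=[-5/16; -1/4; 0]  ⇒ -11/32
g_7 [RBBRBRB]  L=[-1; -1/2; -3/8; -11/32]  R=[-5/16; -1/4; 0]  ⇒ -21/64
g_8 [RBBRBRBR]  L=[-1; -1/2; -3/8; -11/32]  R=[-21/64; -5/16; -1/4; 0]  ⇒ -43/128
g_9 [RBBRBRBRR]  L=[-1; -1/2; -3/8; -11/32]  R=[-43/128; -21/64; -5/16; -1/4; 0]  ⇒ -87/256
g_10 [RBBRBRBRRR]  L=[-1; -1/2; -3/8; -11/32]  R=[-87/256; -43/128; -21/64; -5/16; -1/4; 0]  ⇒ -175/512
g_11 [RBBRBRBRRRB]  L=[-1; -1/2; -3/8; -11/32; -175/512]  R=[-87/256; -43/128; -21/64; -5/16; -1/4; 0]  ⇒ -349/1024
g_12 [RBBRBRBRRRBB]  L=[-1; -1/2; -3/8; -11/32; -175/512; -349/1024]  R=[-87/256; -43/128; -21/64; -5/16; -1/4; 0]  ⇒ -697/2048
g_13 [RBBRBRBRRRBBB]  L=[-1; -1/2; -3/8; -11/32; -175/512; -349/1024; -697/2048]  R=[-87/256; -43/128; -21/64; -5/16; -1/4; 0]  ⇒ -1393/4096
g_14 [RBBRBRBRRRBBBB]  L=[-1; -1/2; -3/8; -11/32; -175/512; -349/1024; -697/2048; -1393/4096]  R=[-87/256; -43/128; -21/64; -5/16; -1/4; 0]  ⇒ -2785/8192
g_15 [RBBRBRBRRRBBBBR]  L=[-1; -1/2; -3/8; -11/32; -175/512; -349/1024; -697/2048; -1393/4096]  R=[-2785/8192; -87/256; -43/128; -21/64; -5/16; -1/4; 0]  ⇒ -5571/16384

-5571/16384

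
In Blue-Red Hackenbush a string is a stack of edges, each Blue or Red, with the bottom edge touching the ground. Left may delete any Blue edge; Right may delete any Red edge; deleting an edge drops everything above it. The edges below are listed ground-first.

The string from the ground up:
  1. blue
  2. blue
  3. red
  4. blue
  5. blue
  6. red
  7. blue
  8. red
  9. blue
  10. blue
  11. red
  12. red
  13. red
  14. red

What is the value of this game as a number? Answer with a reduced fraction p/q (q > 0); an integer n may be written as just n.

v(b) = { 0 | none } => 1
v(bb) = { 0,1 | none } => 2
v(bbr) = { 0,1 | 2 } => 3/2
v(bbrb) = { 0,1,3/2 | 2 } => 7/4
v(bbrbb) = { 0,1,3/2,7/4 | 2 } => 15/8
v(bbrbbr) = { 0,1,3/2,7/4 | 15/8,2 } => 29/16
v(bbrbbrb) = { 0,1,3/2,7/4,29/16 | 15/8,2 } => 59/32
v(bbrbbrbr) = { 0,1,3/2,7/4,29/16 | 59/32,15/8,2 } => 117/64
v(bbrbbrbrb) = { 0,1,3/2,7/4,29/16,117/64 | 59/32,15/8,2 } => 235/128
v(bbrbbrbrbb) = { 0,1,3/2,7/4,29/16,117/64,235/128 | 59/32,15/8,2 } => 471/256
v(bbrbbrbrbbr) = { 0,1,3/2,7/4,29/16,117/64,235/128 | 471/256,59/32,15/8,2 } => 941/512
v(bbrbbrbrbbrr) = { 0,1,3/2,7/4,29/16,117/64,235/128 | 941/512,471/256,59/32,15/8,2 } => 1881/1024
v(bbrbbrbrbbrrr) = { 0,1,3/2,7/4,29/16,117/64,235/128 | 1881/1024,941/512,471/256,59/32,15/8,2 } => 3761/2048
v(bbrbbrbrbbrrrr) = { 0,1,3/2,7/4,29/16,117/64,235/128 | 3761/2048,1881/1024,941/512,471/256,59/32,15/8,2 } => 7521/4096

7521/4096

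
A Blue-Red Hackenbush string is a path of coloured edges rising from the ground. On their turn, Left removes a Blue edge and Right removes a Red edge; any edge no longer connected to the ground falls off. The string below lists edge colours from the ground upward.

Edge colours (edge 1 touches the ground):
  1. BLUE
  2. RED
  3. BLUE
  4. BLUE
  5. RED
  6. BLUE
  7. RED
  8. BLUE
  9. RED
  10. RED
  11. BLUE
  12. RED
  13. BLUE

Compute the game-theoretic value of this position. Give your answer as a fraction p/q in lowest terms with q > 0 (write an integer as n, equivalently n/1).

3403/4096

B: Left { 0 }, Right { · } → simplest 1
BR: Left { 0 }, Right { 1 } → simplest 1/2
BRB: Left { 0, 1/2 }, Right { 1 } → simplest 3/4
BRBB: Left { 0, 1/2, 3/4 }, Right { 1 } → simplest 7/8
BRBBR: Left { 0, 1/2, 3/4 }, Right { 7/8, 1 } → simplest 13/16
BRBBRB: Left { 0, 1/2, 3/4, 13/16 }, Right { 7/8, 1 } → simplest 27/32
BRBBRBR: Left { 0, 1/2, 3/4, 13/16 }, Right { 27/32, 7/8, 1 } → simplest 53/64
BRBBRBRB: Left { 0, 1/2, 3/4, 13/16, 53/64 }, Right { 27/32, 7/8, 1 } → simplest 107/128
BRBBRBRBR: Left { 0, 1/2, 3/4, 13/16, 53/64 }, Right { 107/128, 27/32, 7/8, 1 } → simplest 213/256
BRBBRBRBRR: Left { 0, 1/2, 3/4, 13/16, 53/64 }, Right { 213/256, 107/128, 27/32, 7/8, 1 } → simplest 425/512
BRBBRBRBRRB: Left { 0, 1/2, 3/4, 13/16, 53/64, 425/512 }, Right { 213/256, 107/128, 27/32, 7/8, 1 } → simplest 851/1024
BRBBRBRBRRBR: Left { 0, 1/2, 3/4, 13/16, 53/64, 425/512 }, Right { 851/1024, 213/256, 107/128, 27/32, 7/8, 1 } → simplest 1701/2048
BRBBRBRBRRBRB: Left { 0, 1/2, 3/4, 13/16, 53/64, 425/512, 1701/2048 }, Right { 851/1024, 213/256, 107/128, 27/32, 7/8, 1 } → simplest 3403/4096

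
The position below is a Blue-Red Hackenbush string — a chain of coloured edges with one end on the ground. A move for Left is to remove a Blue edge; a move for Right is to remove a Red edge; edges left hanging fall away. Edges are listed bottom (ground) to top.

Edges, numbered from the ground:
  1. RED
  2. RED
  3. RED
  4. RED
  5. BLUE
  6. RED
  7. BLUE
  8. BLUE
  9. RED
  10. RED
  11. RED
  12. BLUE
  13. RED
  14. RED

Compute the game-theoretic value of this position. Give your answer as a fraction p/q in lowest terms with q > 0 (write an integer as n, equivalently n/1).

-3703/1024

Build val(s[:k]) for k = 1..14, string s = RED RED RED RED BLUE RED BLUE BLUE RED RED RED BLUE RED RED.
step 1: add RED to get R; options L={ ∅ } R={ 0 } gives -1
step 2: add RED to get RR; options L={ ∅ } R={ -1 0 } gives -2
step 3: add RED to get RRR; options L={ ∅ } R={ -2 -1 0 } gives -3
step 4: add RED to get RRRR; options L={ ∅ } R={ -3 -2 -1 0 } gives -4
step 5: add BLUE to get RRRRB; options L={ -4 } R={ -3 -2 -1 0 } gives -7/2
step 6: add RED to get RRRRBR; options L={ -4 } R={ -7/2 -3 -2 -1 0 } gives -15/4
step 7: add BLUE to get RRRRBRB; options L={ -4 -15/4 } R={ -7/2 -3 -2 -1 0 } gives -29/8
step 8: add BLUE to get RRRRBRBB; options L={ -4 -15/4 -29/8 } R={ -7/2 -3 -2 -1 0 } gives -57/16
step 9: add RED to get RRRRBRBBR; options L={ -4 -15/4 -29/8 } R={ -57/16 -7/2 -3 -2 -1 0 } gives -115/32
step 10: add RED to get RRRRBRBBRR; options L={ -4 -15/4 -29/8 } R={ -115/32 -57/16 -7/2 -3 -2 -1 0 } gives -231/64
step 11: add RED to get RRRRBRBBRRR; options L={ -4 -15/4 -29/8 } R={ -231/64 -115/32 -57/16 -7/2 -3 -2 -1 0 } gives -463/128
step 12: add BLUE to get RRRRBRBBRRRB; options L={ -4 -15/4 -29/8 -463/128 } R={ -231/64 -115/32 -57/16 -7/2 -3 -2 -1 0 } gives -925/256
step 13: add RED to get RRRRBRBBRRRBR; options L={ -4 -15/4 -29/8 -463/128 } R={ -925/256 -231/64 -115/32 -57/16 -7/2 -3 -2 -1 0 } gives -1851/512
step 14: add RED to get RRRRBRBBRRRBRR; options L={ -4 -15/4 -29/8 -463/128 } R={ -1851/512 -925/256 -231/64 -115/32 -57/16 -7/2 -3 -2 -1 0 } gives -3703/1024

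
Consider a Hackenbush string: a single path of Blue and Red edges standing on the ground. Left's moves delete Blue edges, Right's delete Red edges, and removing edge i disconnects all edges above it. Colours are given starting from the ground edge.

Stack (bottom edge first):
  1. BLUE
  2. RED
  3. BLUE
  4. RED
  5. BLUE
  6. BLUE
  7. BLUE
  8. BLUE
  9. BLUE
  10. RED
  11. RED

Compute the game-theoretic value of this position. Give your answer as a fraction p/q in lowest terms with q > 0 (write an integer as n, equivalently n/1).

Build g(s[:k]) for k = 1..11, string s = BLUE RED BLUE RED BLUE BLUE BLUE BLUE BLUE RED RED.
edge 1 of 11 (BLUE): { 0 | (no moves) } → 1
edge 2 of 11 (RED): { 0 | 1 } → 1/2
edge 3 of 11 (BLUE): { 0, 1/2 | 1 } → 3/4
edge 4 of 11 (RED): { 0, 1/2 | 3/4, 1 } → 5/8
edge 5 of 11 (BLUE): { 0, 1/2, 5/8 | 3/4, 1 } → 11/16
edge 6 of 11 (BLUE): { 0, 1/2, 5/8, 11/16 | 3/4, 1 } → 23/32
edge 7 of 11 (BLUE): { 0, 1/2, 5/8, 11/16, 23/32 | 3/4, 1 } → 47/64
edge 8 of 11 (BLUE): { 0, 1/2, 5/8, 11/16, 23/32, 47/64 | 3/4, 1 } → 95/128
edge 9 of 11 (BLUE): { 0, 1/2, 5/8, 11/16, 23/32, 47/64, 95/128 | 3/4, 1 } → 191/256
edge 10 of 11 (RED): { 0, 1/2, 5/8, 11/16, 23/32, 47/64, 95/128 | 191/256, 3/4, 1 } → 381/512
edge 11 of 11 (RED): { 0, 1/2, 5/8, 11/16, 23/32, 47/64, 95/128 | 381/512, 191/256, 3/4, 1 } → 761/1024

761/1024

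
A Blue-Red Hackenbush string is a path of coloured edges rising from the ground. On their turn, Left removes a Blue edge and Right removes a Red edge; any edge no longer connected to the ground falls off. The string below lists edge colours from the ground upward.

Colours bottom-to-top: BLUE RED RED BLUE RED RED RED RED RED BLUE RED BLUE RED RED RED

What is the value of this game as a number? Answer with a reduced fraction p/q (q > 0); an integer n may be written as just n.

4177/16384

Prefix values for BLUE RED RED BLUE RED RED RED RED RED BLUE RED BLUE RED RED RED via {L|R} + simplicity:
edge 1 of 15 (BLUE): { 0 | none } => 1
edge 2 of 15 (RED): { 0 | 1 } => 1/2
edge 3 of 15 (RED): { 0 | 1/2; 1 } => 1/4
edge 4 of 15 (BLUE): { 0; 1/4 | 1/2; 1 } => 3/8
edge 5 of 15 (RED): { 0; 1/4 | 3/8; 1/2; 1 } => 5/16
edge 6 of 15 (RED): { 0; 1/4 | 5/16; 3/8; 1/2; 1 } => 9/32
edge 7 of 15 (RED): { 0; 1/4 | 9/32; 5/16; 3/8; 1/2; 1 } => 17/64
edge 8 of 15 (RED): { 0; 1/4 | 17/64; 9/32; 5/16; 3/8; 1/2; 1 } => 33/128
edge 9 of 15 (RED): { 0; 1/4 | 33/128; 17/64; 9/32; 5/16; 3/8; 1/2; 1 } => 65/256
edge 10 of 15 (BLUE): { 0; 1/4; 65/256 | 33/128; 17/64; 9/32; 5/16; 3/8; 1/2; 1 } => 131/512
edge 11 of 15 (RED): { 0; 1/4; 65/256 | 131/512; 33/128; 17/64; 9/32; 5/16; 3/8; 1/2; 1 } => 261/1024
edge 12 of 15 (BLUE): { 0; 1/4; 65/256; 261/1024 | 131/512; 33/128; 17/64; 9/32; 5/16; 3/8; 1/2; 1 } => 523/2048
edge 13 of 15 (RED): { 0; 1/4; 65/256; 261/1024 | 523/2048; 131/512; 33/128; 17/64; 9/32; 5/16; 3/8; 1/2; 1 } => 1045/4096
edge 14 of 15 (RED): { 0; 1/4; 65/256; 261/1024 | 1045/4096; 523/2048; 131/512; 33/128; 17/64; 9/32; 5/16; 3/8; 1/2; 1 } => 2089/8192
edge 15 of 15 (RED): { 0; 1/4; 65/256; 261/1024 | 2089/8192; 1045/4096; 523/2048; 131/512; 33/128; 17/64; 9/32; 5/16; 3/8; 1/2; 1 } => 4177/16384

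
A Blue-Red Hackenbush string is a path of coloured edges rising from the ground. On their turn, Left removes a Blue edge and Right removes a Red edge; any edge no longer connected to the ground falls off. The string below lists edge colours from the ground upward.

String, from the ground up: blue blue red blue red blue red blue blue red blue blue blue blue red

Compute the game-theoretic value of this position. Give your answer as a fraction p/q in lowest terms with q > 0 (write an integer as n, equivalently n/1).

13757/8192

step 1: add blue to get b; options L={ 0 } R={ (no moves) } gives 1
step 2: add blue to get bb; options L={ 0, 1 } R={ (no moves) } gives 2
step 3: add red to get bbr; options L={ 0, 1 } R={ 2 } gives 3/2
step 4: add blue to get bbrb; options L={ 0, 1, 3/2 } R={ 2 } gives 7/4
step 5: add red to get bbrbr; options L={ 0, 1, 3/2 } R={ 7/4, 2 } gives 13/8
step 6: add blue to get bbrbrb; options L={ 0, 1, 3/2, 13/8 } R={ 7/4, 2 } gives 27/16
step 7: add red to get bbrbrbr; options L={ 0, 1, 3/2, 13/8 } R={ 27/16, 7/4, 2 } gives 53/32
step 8: add blue to get bbrbrbrb; options L={ 0, 1, 3/2, 13/8, 53/32 } R={ 27/16, 7/4, 2 } gives 107/64
step 9: add blue to get bbrbrbrbb; options L={ 0, 1, 3/2, 13/8, 53/32, 107/64 } R={ 27/16, 7/4, 2 } gives 215/128
step 10: add red to get bbrbrbrbbr; options L={ 0, 1, 3/2, 13/8, 53/32, 107/64 } R={ 215/128, 27/16, 7/4, 2 } gives 429/256
step 11: add blue to get bbrbrbrbbrb; options L={ 0, 1, 3/2, 13/8, 53/32, 107/64, 429/256 } R={ 215/128, 27/16, 7/4, 2 } gives 859/512
step 12: add blue to get bbrbrbrbbrbb; options L={ 0, 1, 3/2, 13/8, 53/32, 107/64, 429/256, 859/512 } R={ 215/128, 27/16, 7/4, 2 } gives 1719/1024
step 13: add blue to get bbrbrbrbbrbbb; options L={ 0, 1, 3/2, 13/8, 53/32, 107/64, 429/256, 859/512, 1719/1024 } R={ 215/128, 27/16, 7/4, 2 } gives 3439/2048
step 14: add blue to get bbrbrbrbbrbbbb; options L={ 0, 1, 3/2, 13/8, 53/32, 107/64, 429/256, 859/512, 1719/1024, 3439/2048 } R={ 215/128, 27/16, 7/4, 2 } gives 6879/4096
step 15: add red to get bbrbrbrbbrbbbbr; options L={ 0, 1, 3/2, 13/8, 53/32, 107/64, 429/256, 859/512, 1719/1024, 3439/2048 } R={ 6879/4096, 215/128, 27/16, 7/4, 2 } gives 13757/8192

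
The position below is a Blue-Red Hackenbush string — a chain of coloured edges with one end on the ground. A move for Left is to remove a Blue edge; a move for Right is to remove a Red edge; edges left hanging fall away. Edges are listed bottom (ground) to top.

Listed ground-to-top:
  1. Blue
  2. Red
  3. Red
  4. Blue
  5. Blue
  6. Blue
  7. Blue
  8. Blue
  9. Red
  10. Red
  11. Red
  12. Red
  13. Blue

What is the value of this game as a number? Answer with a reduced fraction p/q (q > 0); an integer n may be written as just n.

1987/4096

1 of 13 · B · max L 0 · min R +∞ so 1
2 of 13 · BR · max L 0 · min R 1 so 1/2
3 of 13 · BRR · max L 0 · min R 1/2 so 1/4
4 of 13 · BRRB · max L 1/4 · min R 1/2 so 3/8
5 of 13 · BRRBB · max L 3/8 · min R 1/2 so 7/16
6 of 13 · BRRBBB · max L 7/16 · min R 1/2 so 15/32
7 of 13 · BRRBBBB · max L 15/32 · min R 1/2 so 31/64
8 of 13 · BRRBBBBB · max L 31/64 · min R 1/2 so 63/128
9 of 13 · BRRBBBBBR · max L 31/64 · min R 63/128 so 125/256
10 of 13 · BRRBBBBBRR · max L 31/64 · min R 125/256 so 249/512
11 of 13 · BRRBBBBBRRR · max L 31/64 · min R 249/512 so 497/1024
12 of 13 · BRRBBBBBRRRR · max L 31/64 · min R 497/1024 so 993/2048
13 of 13 · BRRBBBBBRRRRB · max L 993/2048 · min R 497/1024 so 1987/4096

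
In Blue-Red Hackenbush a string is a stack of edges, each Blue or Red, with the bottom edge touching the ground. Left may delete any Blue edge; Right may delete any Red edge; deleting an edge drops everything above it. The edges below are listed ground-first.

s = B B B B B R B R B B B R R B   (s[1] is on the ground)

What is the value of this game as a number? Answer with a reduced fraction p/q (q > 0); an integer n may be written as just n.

2419/512

Prefix values for B B B B B R B R B B B R R B via {L|R} + simplicity:
v(B) = { 0 | (no moves) } -> 1
v(BB) = { 0, 1 | (no moves) } -> 2
v(BBB) = { 0, 1, 2 | (no moves) } -> 3
v(BBBB) = { 0, 1, 2, 3 | (no moves) } -> 4
v(BBBBB) = { 0, 1, 2, 3, 4 | (no moves) } -> 5
v(BBBBBR) = { 0, 1, 2, 3, 4 | 5 } -> 9/2
v(BBBBBRB) = { 0, 1, 2, 3, 4, 9/2 | 5 } -> 19/4
v(BBBBBRBR) = { 0, 1, 2, 3, 4, 9/2 | 19/4, 5 } -> 37/8
v(BBBBBRBRB) = { 0, 1, 2, 3, 4, 9/2, 37/8 | 19/4, 5 } -> 75/16
v(BBBBBRBRBB) = { 0, 1, 2, 3, 4, 9/2, 37/8, 75/16 | 19/4, 5 } -> 151/32
v(BBBBBRBRBBB) = { 0, 1, 2, 3, 4, 9/2, 37/8, 75/16, 151/32 | 19/4, 5 } -> 303/64
v(BBBBBRBRBBBR) = { 0, 1, 2, 3, 4, 9/2, 37/8, 75/16, 151/32 | 303/64, 19/4, 5 } -> 605/128
v(BBBBBRBRBBBRR) = { 0, 1, 2, 3, 4, 9/2, 37/8, 75/16, 151/32 | 605/128, 303/64, 19/4, 5 } -> 1209/256
v(BBBBBRBRBBBRRB) = { 0, 1, 2, 3, 4, 9/2, 37/8, 75/16, 151/32, 1209/256 | 605/128, 303/64, 19/4, 5 } -> 2419/512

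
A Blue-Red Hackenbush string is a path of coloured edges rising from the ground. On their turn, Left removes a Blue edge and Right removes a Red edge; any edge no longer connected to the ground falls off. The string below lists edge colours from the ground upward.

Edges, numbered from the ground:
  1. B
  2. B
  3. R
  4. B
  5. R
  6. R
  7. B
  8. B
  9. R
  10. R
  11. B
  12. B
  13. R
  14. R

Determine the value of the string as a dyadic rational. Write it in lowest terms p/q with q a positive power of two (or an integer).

G_1 [B]  L=[0]  R=[none]  = 1
G_2 [BB]  L=[0; 1]  R=[none]  = 2
G_3 [BBR]  L=[0; 1]  R=[2]  = 3/2
G_4 [BBRB]  L=[0; 1; 3/2]  R=[2]  = 7/4
G_5 [BBRBR]  L=[0; 1; 3/2]  R=[7/4; 2]  = 13/8
G_6 [BBRBRR]  L=[0; 1; 3/2]  R=[13/8; 7/4; 2]  = 25/16
G_7 [BBRBRRB]  L=[0; 1; 3/2; 25/16]  R=[13/8; 7/4; 2]  = 51/32
G_8 [BBRBRRBB]  L=[0; 1; 3/2; 25/16; 51/32]  R=[13/8; 7/4; 2]  = 103/64
G_9 [BBRBRRBBR]  L=[0; 1; 3/2; 25/16; 51/32]  R=[103/64; 13/8; 7/4; 2]  = 205/128
G_10 [BBRBRRBBRR]  L=[0; 1; 3/2; 25/16; 51/32]  R=[205/128; 103/64; 13/8; 7/4; 2]  = 409/256
G_11 [BBRBRRBBRRB]  L=[0; 1; 3/2; 25/16; 51/32; 409/256]  R=[205/128; 103/64; 13/8; 7/4; 2]  = 819/512
G_12 [BBRBRRBBRRBB]  L=[0; 1; 3/2; 25/16; 51/32; 409/256; 819/512]  R=[205/128; 103/64; 13/8; 7/4; 2]  = 1639/1024
G_13 [BBRBRRBBRRBBR]  L=[0; 1; 3/2; 25/16; 51/32; 409/256; 819/512]  R=[1639/1024; 205/128; 103/64; 13/8; 7/4; 2]  = 3277/2048
G_14 [BBRBRRBBRRBBRR]  L=[0; 1; 3/2; 25/16; 51/32; 409/256; 819/512]  R=[3277/2048; 1639/1024; 205/128; 103/64; 13/8; 7/4; 2]  = 6553/4096

6553/4096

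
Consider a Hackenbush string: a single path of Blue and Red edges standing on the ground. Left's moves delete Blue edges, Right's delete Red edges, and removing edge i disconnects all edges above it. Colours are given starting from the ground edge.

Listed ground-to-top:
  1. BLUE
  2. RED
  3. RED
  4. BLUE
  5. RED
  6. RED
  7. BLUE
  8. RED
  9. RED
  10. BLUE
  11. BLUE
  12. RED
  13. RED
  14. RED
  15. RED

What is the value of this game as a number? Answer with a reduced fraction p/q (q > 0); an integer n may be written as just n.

1 of 15 · B · max L 0 · min R +∞ — 1
2 of 15 · BR · max L 0 · min R 1 — 1/2
3 of 15 · BRR · max L 0 · min R 1/2 — 1/4
4 of 15 · BRRB · max L 1/4 · min R 1/2 — 3/8
5 of 15 · BRRBR · max L 1/4 · min R 3/8 — 5/16
6 of 15 · BRRBRR · max L 1/4 · min R 5/16 — 9/32
7 of 15 · BRRBRRB · max L 9/32 · min R 5/16 — 19/64
8 of 15 · BRRBRRBR · max L 9/32 · min R 19/64 — 37/128
9 of 15 · BRRBRRBRR · max L 9/32 · min R 37/128 — 73/256
10 of 15 · BRRBRRBRRB · max L 73/256 · min R 37/128 — 147/512
11 of 15 · BRRBRRBRRBB · max L 147/512 · min R 37/128 — 295/1024
12 of 15 · BRRBRRBRRBBR · max L 147/512 · min R 295/1024 — 589/2048
13 of 15 · BRRBRRBRRBBRR · max L 147/512 · min R 589/2048 — 1177/4096
14 of 15 · BRRBRRBRRBBRRR · max L 147/512 · min R 1177/4096 — 2353/8192
15 of 15 · BRRBRRBRRBBRRRR · max L 147/512 · min R 2353/8192 — 4705/16384

4705/16384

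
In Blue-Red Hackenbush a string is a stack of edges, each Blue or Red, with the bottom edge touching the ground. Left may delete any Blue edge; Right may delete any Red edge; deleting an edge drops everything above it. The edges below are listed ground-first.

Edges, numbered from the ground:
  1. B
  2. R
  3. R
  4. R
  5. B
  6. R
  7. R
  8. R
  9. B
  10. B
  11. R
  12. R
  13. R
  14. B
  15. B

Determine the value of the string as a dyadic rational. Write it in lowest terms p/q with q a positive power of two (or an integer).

2247/16384

Prefix values for B R R R B R R R B B R R R B B via {L|R} + simplicity:
step 1: add B to get B; options L={ 0 } R={  } => 1
step 2: add R to get BR; options L={ 0 } R={ 1 } => 1/2
step 3: add R to get BRR; options L={ 0 } R={ 1/2,1 } => 1/4
step 4: add R to get BRRR; options L={ 0 } R={ 1/4,1/2,1 } => 1/8
step 5: add B to get BRRRB; options L={ 0,1/8 } R={ 1/4,1/2,1 } => 3/16
step 6: add R to get BRRRBR; options L={ 0,1/8 } R={ 3/16,1/4,1/2,1 } => 5/32
step 7: add R to get BRRRBRR; options L={ 0,1/8 } R={ 5/32,3/16,1/4,1/2,1 } => 9/64
step 8: add R to get BRRRBRRR; options L={ 0,1/8 } R={ 9/64,5/32,3/16,1/4,1/2,1 } => 17/128
step 9: add B to get BRRRBRRRB; options L={ 0,1/8,17/128 } R={ 9/64,5/32,3/16,1/4,1/2,1 } => 35/256
step 10: add B to get BRRRBRRRBB; options L={ 0,1/8,17/128,35/256 } R={ 9/64,5/32,3/16,1/4,1/2,1 } => 71/512
step 11: add R to get BRRRBRRRBBR; options L={ 0,1/8,17/128,35/256 } R={ 71/512,9/64,5/32,3/16,1/4,1/2,1 } => 141/1024
step 12: add R to get BRRRBRRRBBRR; options L={ 0,1/8,17/128,35/256 } R={ 141/1024,71/512,9/64,5/32,3/16,1/4,1/2,1 } => 281/2048
step 13: add R to get BRRRBRRRBBRRR; options L={ 0,1/8,17/128,35/256 } R={ 281/2048,141/1024,71/512,9/64,5/32,3/16,1/4,1/2,1 } => 561/4096
step 14: add B to get BRRRBRRRBBRRRB; options L={ 0,1/8,17/128,35/256,561/4096 } R={ 281/2048,141/1024,71/512,9/64,5/32,3/16,1/4,1/2,1 } => 1123/8192
step 15: add B to get BRRRBRRRBBRRRBB; options L={ 0,1/8,17/128,35/256,561/4096,1123/8192 } R={ 281/2048,141/1024,71/512,9/64,5/32,3/16,1/4,1/2,1 } => 2247/16384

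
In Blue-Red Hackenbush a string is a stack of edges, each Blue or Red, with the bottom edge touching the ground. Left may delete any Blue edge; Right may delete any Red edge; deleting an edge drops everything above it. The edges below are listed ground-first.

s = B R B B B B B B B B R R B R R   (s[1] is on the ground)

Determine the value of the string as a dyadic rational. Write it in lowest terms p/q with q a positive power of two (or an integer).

B: Left { 0 }, Right { (no moves) } → simplest 1
BR: Left { 0 }, Right { 1 } → simplest 1/2
BRB: Left { 0 1/2 }, Right { 1 } → simplest 3/4
BRBB: Left { 0 1/2 3/4 }, Right { 1 } → simplest 7/8
BRBBB: Left { 0 1/2 3/4 7/8 }, Right { 1 } → simplest 15/16
BRBBBB: Left { 0 1/2 3/4 7/8 15/16 }, Right { 1 } → simplest 31/32
BRBBBBB: Left { 0 1/2 3/4 7/8 15/16 31/32 }, Right { 1 } → simplest 63/64
BRBBBBBB: Left { 0 1/2 3/4 7/8 15/16 31/32 63/64 }, Right { 1 } → simplest 127/128
BRBBBBBBB: Left { 0 1/2 3/4 7/8 15/16 31/32 63/64 127/128 }, Right { 1 } → simplest 255/256
BRBBBBBBBB: Left { 0 1/2 3/4 7/8 15/16 31/32 63/64 127/128 255/256 }, Right { 1 } → simplest 511/512
BRBBBBBBBBR: Left { 0 1/2 3/4 7/8 15/16 31/32 63/64 127/128 255/256 }, Right { 511/512 1 } → simplest 1021/1024
BRBBBBBBBBRR: Left { 0 1/2 3/4 7/8 15/16 31/32 63/64 127/128 255/256 }, Right { 1021/1024 511/512 1 } → simplest 2041/2048
BRBBBBBBBBRRB: Left { 0 1/2 3/4 7/8 15/16 31/32 63/64 127/128 255/256 2041/2048 }, Right { 1021/1024 511/512 1 } → simplest 4083/4096
BRBBBBBBBBRRBR: Left { 0 1/2 3/4 7/8 15/16 31/32 63/64 127/128 255/256 2041/2048 }, Right { 4083/4096 1021/1024 511/512 1 } → simplest 8165/8192
BRBBBBBBBBRRBRR: Left { 0 1/2 3/4 7/8 15/16 31/32 63/64 127/128 255/256 2041/2048 }, Right { 8165/8192 4083/4096 1021/1024 511/512 1 } → simplest 16329/16384

16329/16384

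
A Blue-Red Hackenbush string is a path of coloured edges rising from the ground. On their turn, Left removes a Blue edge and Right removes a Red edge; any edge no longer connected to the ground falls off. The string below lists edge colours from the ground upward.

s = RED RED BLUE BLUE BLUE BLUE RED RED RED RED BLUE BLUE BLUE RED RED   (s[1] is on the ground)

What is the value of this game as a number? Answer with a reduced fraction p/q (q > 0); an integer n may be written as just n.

-9159/8192

step 1: add RED to get R; options L={ · } R={ 0 } → -1
step 2: add RED to get RR; options L={ · } R={ -1 0 } → -2
step 3: add BLUE to get RRB; options L={ -2 } R={ -1 0 } → -3/2
step 4: add BLUE to get RRBB; options L={ -2 -3/2 } R={ -1 0 } → -5/4
step 5: add BLUE to get RRBBB; options L={ -2 -3/2 -5/4 } R={ -1 0 } → -9/8
step 6: add BLUE to get RRBBBB; options L={ -2 -3/2 -5/4 -9/8 } R={ -1 0 } → -17/16
step 7: add RED to get RRBBBBR; options L={ -2 -3/2 -5/4 -9/8 } R={ -17/16 -1 0 } → -35/32
step 8: add RED to get RRBBBBRR; options L={ -2 -3/2 -5/4 -9/8 } R={ -35/32 -17/16 -1 0 } → -71/64
step 9: add RED to get RRBBBBRRR; options L={ -2 -3/2 -5/4 -9/8 } R={ -71/64 -35/32 -17/16 -1 0 } → -143/128
step 10: add RED to get RRBBBBRRRR; options L={ -2 -3/2 -5/4 -9/8 } R={ -143/128 -71/64 -35/32 -17/16 -1 0 } → -287/256
step 11: add BLUE to get RRBBBBRRRRB; options L={ -2 -3/2 -5/4 -9/8 -287/256 } R={ -143/128 -71/64 -35/32 -17/16 -1 0 } → -573/512
step 12: add BLUE to get RRBBBBRRRRBB; options L={ -2 -3/2 -5/4 -9/8 -287/256 -573/512 } R={ -143/128 -71/64 -35/32 -17/16 -1 0 } → -1145/1024
step 13: add BLUE to get RRBBBBRRRRBBB; options L={ -2 -3/2 -5/4 -9/8 -287/256 -573/512 -1145/1024 } R={ -143/128 -71/64 -35/32 -17/16 -1 0 } → -2289/2048
step 14: add RED to get RRBBBBRRRRBBBR; options L={ -2 -3/2 -5/4 -9/8 -287/256 -573/512 -1145/1024 } R={ -2289/2048 -143/128 -71/64 -35/32 -17/16 -1 0 } → -4579/4096
step 15: add RED to get RRBBBBRRRRBBBRR; options L={ -2 -3/2 -5/4 -9/8 -287/256 -573/512 -1145/1024 } R={ -4579/4096 -2289/2048 -143/128 -71/64 -35/32 -17/16 -1 0 } → -9159/8192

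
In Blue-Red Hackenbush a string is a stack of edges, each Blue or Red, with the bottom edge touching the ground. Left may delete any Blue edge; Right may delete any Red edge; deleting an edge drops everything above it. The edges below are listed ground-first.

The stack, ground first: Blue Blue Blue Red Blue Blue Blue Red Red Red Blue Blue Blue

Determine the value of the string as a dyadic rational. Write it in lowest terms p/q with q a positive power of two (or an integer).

B: Left { 0 }, Right { · } ⇒ simplest 1
BB: Left { 0,1 }, Right { · } ⇒ simplest 2
BBB: Left { 0,1,2 }, Right { · } ⇒ simplest 3
BBBR: Left { 0,1,2 }, Right { 3 } ⇒ simplest 5/2
BBBRB: Left { 0,1,2,5/2 }, Right { 3 } ⇒ simplest 11/4
BBBRBB: Left { 0,1,2,5/2,11/4 }, Right { 3 } ⇒ simplest 23/8
BBBRBBB: Left { 0,1,2,5/2,11/4,23/8 }, Right { 3 } ⇒ simplest 47/16
BBBRBBBR: Left { 0,1,2,5/2,11/4,23/8 }, Right { 47/16,3 } ⇒ simplest 93/32
BBBRBBBRR: Left { 0,1,2,5/2,11/4,23/8 }, Right { 93/32,47/16,3 } ⇒ simplest 185/64
BBBRBBBRRR: Left { 0,1,2,5/2,11/4,23/8 }, Right { 185/64,93/32,47/16,3 } ⇒ simplest 369/128
BBBRBBBRRRB: Left { 0,1,2,5/2,11/4,23/8,369/128 }, Right { 185/64,93/32,47/16,3 } ⇒ simplest 739/256
BBBRBBBRRRBB: Left { 0,1,2,5/2,11/4,23/8,369/128,739/256 }, Right { 185/64,93/32,47/16,3 } ⇒ simplest 1479/512
BBBRBBBRRRBBB: Left { 0,1,2,5/2,11/4,23/8,369/128,739/256,1479/512 }, Right { 185/64,93/32,47/16,3 } ⇒ simplest 2959/1024

2959/1024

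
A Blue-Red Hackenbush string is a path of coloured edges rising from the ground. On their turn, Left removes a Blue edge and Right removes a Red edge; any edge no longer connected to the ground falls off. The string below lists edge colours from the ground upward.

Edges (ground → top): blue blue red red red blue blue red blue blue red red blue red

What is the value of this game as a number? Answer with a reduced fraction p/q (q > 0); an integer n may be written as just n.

1 of 14 · b · max L 0 · min R +∞ -> 1
2 of 14 · bb · max L 1 · min R +∞ -> 2
3 of 14 · bbr · max L 1 · min R 2 -> 3/2
4 of 14 · bbrr · max L 1 · min R 3/2 -> 5/4
5 of 14 · bbrrr · max L 1 · min R 5/4 -> 9/8
6 of 14 · bbrrrb · max L 9/8 · min R 5/4 -> 19/16
7 of 14 · bbrrrbb · max L 19/16 · min R 5/4 -> 39/32
8 of 14 · bbrrrbbr · max L 19/16 · min R 39/32 -> 77/64
9 of 14 · bbrrrbbrb · max L 77/64 · min R 39/32 -> 155/128
10 of 14 · bbrrrbbrbb · max L 155/128 · min R 39/32 -> 311/256
11 of 14 · bbrrrbbrbbr · max L 155/128 · min R 311/256 -> 621/512
12 of 14 · bbrrrbbrbbrr · max L 155/128 · min R 621/512 -> 1241/1024
13 of 14 · bbrrrbbrbbrrb · max L 1241/1024 · min R 621/512 -> 2483/2048
14 of 14 · bbrrrbbrbbrrbr · max L 1241/1024 · min R 2483/2048 -> 4965/4096

4965/4096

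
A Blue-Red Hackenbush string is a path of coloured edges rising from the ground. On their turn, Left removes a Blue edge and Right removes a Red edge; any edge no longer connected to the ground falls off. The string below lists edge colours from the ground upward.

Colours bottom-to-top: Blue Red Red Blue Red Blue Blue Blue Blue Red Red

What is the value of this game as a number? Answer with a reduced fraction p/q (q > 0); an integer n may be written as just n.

377/1024

step 1: add Blue to get B; options L={ 0 } R={  } ⇒ 1
step 2: add Red to get BR; options L={ 0 } R={ 1 } ⇒ 1/2
step 3: add Red to get BRR; options L={ 0 } R={ 1/2; 1 } ⇒ 1/4
step 4: add Blue to get BRRB; options L={ 0; 1/4 } R={ 1/2; 1 } ⇒ 3/8
step 5: add Red to get BRRBR; options L={ 0; 1/4 } R={ 3/8; 1/2; 1 } ⇒ 5/16
step 6: add Blue to get BRRBRB; options L={ 0; 1/4; 5/16 } R={ 3/8; 1/2; 1 } ⇒ 11/32
step 7: add Blue to get BRRBRBB; options L={ 0; 1/4; 5/16; 11/32 } R={ 3/8; 1/2; 1 } ⇒ 23/64
step 8: add Blue to get BRRBRBBB; options L={ 0; 1/4; 5/16; 11/32; 23/64 } R={ 3/8; 1/2; 1 } ⇒ 47/128
step 9: add Blue to get BRRBRBBBB; options L={ 0; 1/4; 5/16; 11/32; 23/64; 47/128 } R={ 3/8; 1/2; 1 } ⇒ 95/256
step 10: add Red to get BRRBRBBBBR; options L={ 0; 1/4; 5/16; 11/32; 23/64; 47/128 } R={ 95/256; 3/8; 1/2; 1 } ⇒ 189/512
step 11: add Red to get BRRBRBBBBRR; options L={ 0; 1/4; 5/16; 11/32; 23/64; 47/128 } R={ 189/512; 95/256; 3/8; 1/2; 1 } ⇒ 377/1024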